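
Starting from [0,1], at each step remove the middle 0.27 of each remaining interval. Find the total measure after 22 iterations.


Step 1: At each step, fraction remaining = 1 - 0.27 = 0.73
Step 2: After 22 steps, measure = (0.73)^22
Result = 9.842443e-04


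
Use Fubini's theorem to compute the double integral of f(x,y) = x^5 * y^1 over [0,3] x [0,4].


By Fubini's theorem, the double integral factors as a product of single integrals:
Step 1: integral_0^3 x^5 dx = [x^6/6] from 0 to 3
     = 3^6/6 = 121.5
Step 2: integral_0^4 y^1 dy = [y^2/2] from 0 to 4
     = 4^2/2 = 8
Step 3: Double integral = 121.5 * 8 = 972


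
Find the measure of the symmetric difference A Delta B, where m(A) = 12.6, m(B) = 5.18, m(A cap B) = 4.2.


m(A Delta B) = m(A) + m(B) - 2*m(A n B)
= 12.6 + 5.18 - 2*4.2
= 12.6 + 5.18 - 8.4
= 9.38


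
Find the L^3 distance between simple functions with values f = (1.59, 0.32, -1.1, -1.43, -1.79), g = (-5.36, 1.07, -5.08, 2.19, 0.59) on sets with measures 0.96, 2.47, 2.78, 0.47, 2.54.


Step 1: Compute differences f_i - g_i:
  1.59 - -5.36 = 6.95
  0.32 - 1.07 = -0.75
  -1.1 - -5.08 = 3.98
  -1.43 - 2.19 = -3.62
  -1.79 - 0.59 = -2.38
Step 2: Compute |diff|^3 * measure for each set:
  |6.95|^3 * 0.96 = 335.702375 * 0.96 = 322.27428
  |-0.75|^3 * 2.47 = 0.421875 * 2.47 = 1.042031
  |3.98|^3 * 2.78 = 63.044792 * 2.78 = 175.264522
  |-3.62|^3 * 0.47 = 47.437928 * 0.47 = 22.295826
  |-2.38|^3 * 2.54 = 13.481272 * 2.54 = 34.242431
Step 3: Sum = 555.11909
Step 4: ||f-g||_3 = (555.11909)^(1/3) = 8.218554


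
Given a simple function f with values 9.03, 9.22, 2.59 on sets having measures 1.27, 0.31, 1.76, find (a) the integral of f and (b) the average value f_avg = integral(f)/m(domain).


Step 1: Integral = sum(value_i * measure_i)
= 9.03*1.27 + 9.22*0.31 + 2.59*1.76
= 11.4681 + 2.8582 + 4.5584
= 18.8847
Step 2: Total measure of domain = 1.27 + 0.31 + 1.76 = 3.34
Step 3: Average value = 18.8847 / 3.34 = 5.654102


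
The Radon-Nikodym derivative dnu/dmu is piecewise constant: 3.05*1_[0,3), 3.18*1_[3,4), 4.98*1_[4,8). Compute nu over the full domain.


Integrate each piece of the Radon-Nikodym derivative:
Step 1: integral_0^3 3.05 dx = 3.05*(3-0) = 3.05*3 = 9.15
Step 2: integral_3^4 3.18 dx = 3.18*(4-3) = 3.18*1 = 3.18
Step 3: integral_4^8 4.98 dx = 4.98*(8-4) = 4.98*4 = 19.92
Total: 9.15 + 3.18 + 19.92 = 32.25


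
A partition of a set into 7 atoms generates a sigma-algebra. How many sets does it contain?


Each element of the sigma-algebra is a union of some subset of the 7 atoms.
The number of such subsets is 2^7 = 128.


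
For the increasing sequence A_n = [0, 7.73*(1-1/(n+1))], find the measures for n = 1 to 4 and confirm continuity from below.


By continuity of measure from below: if A_n increases to A, then m(A_n) -> m(A).
Here A = [0, 7.73], so m(A) = 7.73
Step 1: a_1 = 7.73*(1 - 1/2) = 3.865, m(A_1) = 3.865
Step 2: a_2 = 7.73*(1 - 1/3) = 5.1533, m(A_2) = 5.1533
Step 3: a_3 = 7.73*(1 - 1/4) = 5.7975, m(A_3) = 5.7975
Step 4: a_4 = 7.73*(1 - 1/5) = 6.184, m(A_4) = 6.184
Limit: m(A_n) -> m([0,7.73]) = 7.73


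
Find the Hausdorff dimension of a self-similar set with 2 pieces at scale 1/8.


For a self-similar set with N copies scaled by 1/r:
dim_H = log(N)/log(r) = log(2)/log(8)
= 0.693147/2.079442
= 0.333333


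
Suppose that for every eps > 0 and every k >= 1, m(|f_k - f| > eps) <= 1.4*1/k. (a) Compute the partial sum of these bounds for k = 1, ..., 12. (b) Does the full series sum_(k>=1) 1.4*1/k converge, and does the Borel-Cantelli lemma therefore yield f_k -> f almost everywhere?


Step 1: List the terms 1.4*1/k for k = 1 to 12:
  k=1: 1.4
  k=2: 0.7
  k=3: 0.466667
  k=4: 0.35
  k=5: 0.28
  k=6: 0.233333
  k=7: 0.2
  k=8: 0.175
  k=9: 0.155556
  k=10: 0.14
  k=11: 0.127273
  k=12: 0.116667
Step 2: Partial sum = 1.4 + 0.7 + 0.466667 + 0.35 + 0.28 + 0.233333 + 0.2 + 0.175 + 0.155556 + 0.14 + 0.127273 + 0.116667
     = 4.344495
Step 3: The full series sum_(k>=1) 1.4*1/k diverges (harmonic series, p = 1; a nonzero constant multiple of a divergent series diverges).
Step 4: The (first) Borel-Cantelli lemma requires a summable sequence of measures, so it does not apply here;
        from this bound alone no conclusion about a.e. convergence can be drawn (convergence in measure still
        gives an a.e.-convergent subsequence, but not a.e. convergence of the whole sequence).
Conclusion: series diverges; Borel-Cantelli is inconclusive about a.e. convergence of f_k.


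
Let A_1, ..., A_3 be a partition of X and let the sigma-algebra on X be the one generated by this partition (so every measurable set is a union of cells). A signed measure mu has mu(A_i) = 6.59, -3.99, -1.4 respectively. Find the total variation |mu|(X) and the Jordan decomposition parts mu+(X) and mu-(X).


Step 1: Every measurable set is a union of atoms (the cells / points), so a Hahn decomposition is
  obtained by grouping atoms by sign: P = union of atoms with mu > 0, N = union of the remaining atoms.
  Atoms in P (indices): 1;  atoms in N (indices): 2, 3
  Positive values: 6.59
  Negative values: -3.99, -1.4
Step 2: mu+(X) = mu(P) = sum of positive atom values = 6.59
Step 3: mu-(X) = -mu(N) = sum of |negative atom values| = 5.39
Step 4: |mu|(X) = mu+(X) + mu-(X) = 6.59 + 5.39 = 11.98


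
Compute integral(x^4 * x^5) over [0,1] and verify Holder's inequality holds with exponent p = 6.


Step 1: Exact integral of f*g = integral(x^9, 0, 1) = 1/10
     = 0.1
Step 2: Holder bound with p=6, q=1.2:
  ||f||_p = (integral x^24 dx)^(1/6) = (1/25)^(1/6) = 0.584804
  ||g||_q = (integral x^6 dx)^(1/1.2) = (1/7)^(1/1.2) = 0.197584
Step 3: Holder bound = ||f||_p * ||g||_q = 0.584804 * 0.197584 = 0.115548
Verification: 0.1 <= 0.115548 (Holder holds)


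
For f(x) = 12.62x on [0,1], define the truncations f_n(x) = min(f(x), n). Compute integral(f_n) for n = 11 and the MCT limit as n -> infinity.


f(x) = 12.62x on [0,1]; f_n(x) = min(12.62x, n). At n = 11:
Step 1: f(x) reaches 11 at x = 11/12.62 = 0.871632
Step 2: integral(f_11) = integral(12.62x, 0, 0.871632) + integral(11, 0.871632, 1)
       = 12.62*0.871632^2/2 + 11*(1 - 0.871632)
       = 4.793978 + 1.412044
       = 6.206022
Step 3: As n -> infinity, f_n increases to f, so by MCT integral(f_n) -> integral(f) = 12.62/2 = 6.31.
Convergence: integral(f_11) = 6.206022 -> 6.31 as n -> infinity


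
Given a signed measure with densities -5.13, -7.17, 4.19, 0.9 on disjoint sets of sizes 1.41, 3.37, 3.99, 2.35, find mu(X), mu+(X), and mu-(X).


Step 1: Compute signed measure on each set:
  Set 1: -5.13 * 1.41 = -7.2333
  Set 2: -7.17 * 3.37 = -24.1629
  Set 3: 4.19 * 3.99 = 16.7181
  Set 4: 0.9 * 2.35 = 2.115
Step 2: Total signed measure = (-7.2333) + (-24.1629) + (16.7181) + (2.115)
     = -12.5631
Step 3: Positive part mu+(X) = sum of positive contributions = 18.8331
Step 4: Negative part mu-(X) = |sum of negative contributions| = 31.3962


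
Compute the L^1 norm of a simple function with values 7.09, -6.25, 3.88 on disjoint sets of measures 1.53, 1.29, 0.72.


Step 1: Compute |f_i|^1 for each value:
  |7.09|^1 = 7.09
  |-6.25|^1 = 6.25
  |3.88|^1 = 3.88
Step 2: Multiply by measures and sum:
  7.09 * 1.53 = 10.8477
  6.25 * 1.29 = 8.0625
  3.88 * 0.72 = 2.7936
Sum = 10.8477 + 8.0625 + 2.7936 = 21.7038
Step 3: Take the p-th root:
||f||_1 = (21.7038)^(1/1) = 21.7038


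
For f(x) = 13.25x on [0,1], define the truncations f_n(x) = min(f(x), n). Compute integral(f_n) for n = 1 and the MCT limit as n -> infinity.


f(x) = 13.25x on [0,1]; f_n(x) = min(13.25x, n). At n = 1:
Step 1: f(x) reaches 1 at x = 1/13.25 = 0.075472
Step 2: integral(f_1) = integral(13.25x, 0, 0.075472) + integral(1, 0.075472, 1)
       = 13.25*0.075472^2/2 + 1*(1 - 0.075472)
       = 0.037736 + 0.924528
       = 0.962264
Step 3: As n -> infinity, f_n increases to f, so by MCT integral(f_n) -> integral(f) = 13.25/2 = 6.625.
Convergence: integral(f_1) = 0.962264 -> 6.625 as n -> infinity


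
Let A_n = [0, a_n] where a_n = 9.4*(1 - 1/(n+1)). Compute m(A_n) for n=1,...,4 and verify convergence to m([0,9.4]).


By continuity of measure from below: if A_n increases to A, then m(A_n) -> m(A).
Here A = [0, 9.4], so m(A) = 9.4
Step 1: a_1 = 9.4*(1 - 1/2) = 4.7, m(A_1) = 4.7
Step 2: a_2 = 9.4*(1 - 1/3) = 6.2667, m(A_2) = 6.2667
Step 3: a_3 = 9.4*(1 - 1/4) = 7.05, m(A_3) = 7.05
Step 4: a_4 = 9.4*(1 - 1/5) = 7.52, m(A_4) = 7.52
Limit: m(A_n) -> m([0,9.4]) = 9.4


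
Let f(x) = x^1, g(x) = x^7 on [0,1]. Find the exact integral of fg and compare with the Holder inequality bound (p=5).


Step 1: Exact integral of f*g = integral(x^8, 0, 1) = 1/9
     = 0.111111
Step 2: Holder bound with p=5, q=1.25:
  ||f||_p = (integral x^5 dx)^(1/5) = (1/6)^(1/5) = 0.698827
  ||g||_q = (integral x^8.75 dx)^(1/1.25) = (1/9.75)^(1/1.25) = 0.161732
Step 3: Holder bound = ||f||_p * ||g||_q = 0.698827 * 0.161732 = 0.113023
Verification: 0.111111 <= 0.113023 (Holder holds)


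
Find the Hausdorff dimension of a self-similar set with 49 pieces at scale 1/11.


For a self-similar set with N copies scaled by 1/r:
dim_H = log(N)/log(r) = log(49)/log(11)
= 3.89182/2.397895
= 1.623015


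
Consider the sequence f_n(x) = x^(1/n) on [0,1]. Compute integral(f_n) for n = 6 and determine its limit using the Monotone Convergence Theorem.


At n = 6: f_6(x) = x^(1/6).
Step 1: integral(x^(1/6), 0, 1) = [x^(1/6+1) / (1/6+1)] from 0 to 1
     = 1 / (1/6 + 1) = 1 / ((6+1)/6) = 6/(6+1)
     = 6/7 = 0.857143
Step 2: As n -> infinity, f_n(x) = x^(1/n) -> 1 for x in (0,1], and f_n is increasing in n.
By MCT, lim_n integral(f_n) = integral(lim_n f_n) = integral(1, 0, 1) = 1.
Step 3: Verify convergence: 6/7 = 0.857143 -> 1


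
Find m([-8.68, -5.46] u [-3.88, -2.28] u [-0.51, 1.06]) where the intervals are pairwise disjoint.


For pairwise disjoint intervals, m(union) = sum of lengths.
= (-5.46 - -8.68) + (-2.28 - -3.88) + (1.06 - -0.51)
= 3.22 + 1.6 + 1.57
= 6.39


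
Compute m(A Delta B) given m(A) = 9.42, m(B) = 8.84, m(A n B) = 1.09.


m(A Delta B) = m(A) + m(B) - 2*m(A n B)
= 9.42 + 8.84 - 2*1.09
= 9.42 + 8.84 - 2.18
= 16.08


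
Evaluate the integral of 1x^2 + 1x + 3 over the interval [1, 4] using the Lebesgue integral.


The Lebesgue integral of a Riemann-integrable function agrees with the Riemann integral.
Antiderivative F(x) = (1/3)x^3 + (1/2)x^2 + 3x
F(4) = (1/3)*4^3 + (1/2)*4^2 + 3*4
     = (1/3)*64 + (1/2)*16 + 3*4
     = 21.333333 + 8 + 12
     = 41.333333
F(1) = 3.833333
Integral = F(4) - F(1) = 41.333333 - 3.833333 = 37.5


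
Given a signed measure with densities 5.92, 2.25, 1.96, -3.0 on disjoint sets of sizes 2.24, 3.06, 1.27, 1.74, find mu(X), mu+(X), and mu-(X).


Step 1: Compute signed measure on each set:
  Set 1: 5.92 * 2.24 = 13.2608
  Set 2: 2.25 * 3.06 = 6.885
  Set 3: 1.96 * 1.27 = 2.4892
  Set 4: -3.0 * 1.74 = -5.22
Step 2: Total signed measure = (13.2608) + (6.885) + (2.4892) + (-5.22)
     = 17.415
Step 3: Positive part mu+(X) = sum of positive contributions = 22.635
Step 4: Negative part mu-(X) = |sum of negative contributions| = 5.22


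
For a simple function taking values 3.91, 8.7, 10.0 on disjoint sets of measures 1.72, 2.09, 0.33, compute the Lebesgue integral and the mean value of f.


Step 1: Integral = sum(value_i * measure_i)
= 3.91*1.72 + 8.7*2.09 + 10.0*0.33
= 6.7252 + 18.183 + 3.3
= 28.2082
Step 2: Total measure of domain = 1.72 + 2.09 + 0.33 = 4.14
Step 3: Average value = 28.2082 / 4.14 = 6.813575


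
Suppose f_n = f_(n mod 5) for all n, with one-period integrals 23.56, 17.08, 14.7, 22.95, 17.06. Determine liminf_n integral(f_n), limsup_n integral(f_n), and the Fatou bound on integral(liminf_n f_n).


The sequence (integral(f_n)) is periodic with period 5, repeating the values 23.56, 17.08, 14.7, 22.95, 17.06 indefinitely.
Step 1: For a periodic sequence, every tail (a_m, a_(m+1), ...) contains all 5 period values infinitely often.
Step 2: Hence inf of every tail = min of the period values = min(23.56, 17.08, 14.7, 22.95, 17.06) = 14.7.
        liminf_n integral(f_n) = sup over m of (inf of tail from m) = 14.7.
Step 3: Similarly sup of every tail = max of the period values = 23.56.
        limsup_n integral(f_n) = 23.56.
Step 4: Fatou's lemma: integral(liminf_n f_n) <= liminf_n integral(f_n) = 14.7.
        So the integral of the pointwise liminf is at most 14.7.


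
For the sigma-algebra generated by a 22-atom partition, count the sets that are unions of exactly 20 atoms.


Each element of F is a union of some subset of the 22 atoms.
Elements that are unions of exactly 20 atoms correspond to 20-element subsets of the 22 atoms.
Count = C(22, 20) = 22! / (20! * 2!) = 231.


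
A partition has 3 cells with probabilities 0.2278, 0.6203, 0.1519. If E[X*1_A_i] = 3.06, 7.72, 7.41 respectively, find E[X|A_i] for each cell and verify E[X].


For each cell A_i: E[X|A_i] = E[X*1_A_i] / P(A_i)
Step 1: E[X|A_1] = 3.06 / 0.2278 = 13.432836
Step 2: E[X|A_2] = 7.72 / 0.6203 = 12.445591
Step 3: E[X|A_3] = 7.41 / 0.1519 = 48.782093
Verification: E[X] = sum E[X*1_A_i] = 3.06 + 7.72 + 7.41 = 18.19


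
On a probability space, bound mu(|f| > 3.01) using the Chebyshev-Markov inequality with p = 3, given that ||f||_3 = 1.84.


Chebyshev/Markov inequality: mu(|f| > eps) <= (||f||_p / eps)^p
Step 1: ||f||_3 / eps = 1.84 / 3.01 = 0.611296
Step 2: Raise to power p = 3:
  (0.611296)^3 = 0.22843
Step 3: Therefore mu(|f| > 3.01) <= 0.22843


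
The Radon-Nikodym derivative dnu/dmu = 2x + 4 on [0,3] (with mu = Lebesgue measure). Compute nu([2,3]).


nu(A) = integral_A (dnu/dmu) dmu = integral_2^3 (2x + 4) dx
Step 1: Antiderivative F(x) = (2/2)x^2 + 4x
Step 2: F(3) = (2/2)*3^2 + 4*3 = 9 + 12 = 21
Step 3: F(2) = (2/2)*2^2 + 4*2 = 4 + 8 = 12
Step 4: nu([2,3]) = F(3) - F(2) = 21 - 12 = 9


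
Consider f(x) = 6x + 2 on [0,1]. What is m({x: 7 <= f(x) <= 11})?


f^(-1)([7, 11]) = {x : 7 <= 6x + 2 <= 11}
Solving: (7 - 2)/6 <= x <= (11 - 2)/6
= [0.833333, 1.5]
Intersecting with [0,1]: [0.833333, 1]
Measure = 1 - 0.833333 = 0.166667


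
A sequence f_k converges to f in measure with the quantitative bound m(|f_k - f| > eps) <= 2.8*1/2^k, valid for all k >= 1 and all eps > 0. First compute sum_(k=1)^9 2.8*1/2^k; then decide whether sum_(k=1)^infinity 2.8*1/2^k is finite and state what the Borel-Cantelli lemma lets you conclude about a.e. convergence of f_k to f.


Step 1: List the terms 2.8*1/2^k for k = 1 to 9:
  k=1: 1.4
  k=2: 0.7
  k=3: 0.35
  k=4: 0.175
  k=5: 0.0875
  k=6: 0.04375
  k=7: 0.021875
  k=8: 0.010937
  k=9: 0.005469
Step 2: Partial sum = 1.4 + 0.7 + 0.35 + 0.175 + 0.0875 + 0.04375 + 0.021875 + 0.010937 + 0.005469
     = 2.794531
Step 3: The full series sum_(k>=1) 2.8*1/2^k converges (geometric series with ratio 1/2 < 1; a constant multiple of a convergent series converges).
Step 4: Fix eps > 0. Since sum_k m(|f_k - f| > eps) < infinity, the Borel-Cantelli lemma gives
        m(limsup_k {|f_k - f| > eps}) = 0, i.e. for a.e. x, |f_k(x) - f(x)| <= eps for all large k.
        Applying this with eps = 1/j for j = 1, 2, ... and intersecting the countably many full-measure sets,
        for a.e. x we get limsup_k |f_k(x) - f(x)| <= 1/j for every j, hence f_k -> f almost everywhere.
Conclusion: series converges; Borel-Cantelli yields f_k -> f a.e.


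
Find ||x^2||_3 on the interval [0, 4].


Step 1: ||f||_3 = (integral_0^4 |x^2|^3 dx)^(1/3)
     = (integral_0^4 x^6 dx)^(1/3)
Step 2: integral_0^4 x^6 dx = [x^7/(7)] from 0 to 4 = 4^7/7
     = 16384/7 = 2340.571429
Step 3: ||f||_3 = (2340.571429)^(1/3) = 13.277225


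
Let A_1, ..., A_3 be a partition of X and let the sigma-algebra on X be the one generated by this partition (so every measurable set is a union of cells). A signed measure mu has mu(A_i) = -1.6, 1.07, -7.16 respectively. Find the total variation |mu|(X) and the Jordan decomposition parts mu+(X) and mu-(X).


Step 1: Every measurable set is a union of atoms (the cells / points), so a Hahn decomposition is
  obtained by grouping atoms by sign: P = union of atoms with mu > 0, N = union of the remaining atoms.
  Atoms in P (indices): 2;  atoms in N (indices): 1, 3
  Positive values: 1.07
  Negative values: -1.6, -7.16
Step 2: mu+(X) = mu(P) = sum of positive atom values = 1.07
Step 3: mu-(X) = -mu(N) = sum of |negative atom values| = 8.76
Step 4: |mu|(X) = mu+(X) + mu-(X) = 1.07 + 8.76 = 9.83


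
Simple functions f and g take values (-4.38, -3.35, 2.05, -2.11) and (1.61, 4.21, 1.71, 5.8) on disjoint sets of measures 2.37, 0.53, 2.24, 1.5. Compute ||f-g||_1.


Step 1: Compute differences f_i - g_i:
  -4.38 - 1.61 = -5.99
  -3.35 - 4.21 = -7.56
  2.05 - 1.71 = 0.34
  -2.11 - 5.8 = -7.91
Step 2: Compute |diff|^1 * measure for each set:
  |-5.99|^1 * 2.37 = 5.99 * 2.37 = 14.1963
  |-7.56|^1 * 0.53 = 7.56 * 0.53 = 4.0068
  |0.34|^1 * 2.24 = 0.34 * 2.24 = 0.7616
  |-7.91|^1 * 1.5 = 7.91 * 1.5 = 11.865
Step 3: Sum = 30.8297
Step 4: ||f-g||_1 = (30.8297)^(1/1) = 30.8297


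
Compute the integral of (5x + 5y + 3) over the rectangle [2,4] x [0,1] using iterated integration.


By Fubini, integrate in x first, then y.
Step 1: Fix y, integrate over x in [2,4]:
  integral(5x + 5y + 3, x=2..4)
  = 5*(4^2 - 2^2)/2 + (5y + 3)*(4 - 2)
  = 30 + (5y + 3)*2
  = 30 + 10y + 6
  = 36 + 10y
Step 2: Integrate over y in [0,1]:
  integral(36 + 10y, y=0..1)
  = 36*1 + 10*(1^2 - 0^2)/2
  = 36 + 5
  = 41


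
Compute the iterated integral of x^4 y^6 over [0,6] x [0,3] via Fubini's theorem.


By Fubini's theorem, the double integral factors as a product of single integrals:
Step 1: integral_0^6 x^4 dx = [x^5/5] from 0 to 6
     = 6^5/5 = 1555.2
Step 2: integral_0^3 y^6 dy = [y^7/7] from 0 to 3
     = 3^7/7 = 312.428571
Step 3: Double integral = 1555.2 * 312.428571 = 485888.914286


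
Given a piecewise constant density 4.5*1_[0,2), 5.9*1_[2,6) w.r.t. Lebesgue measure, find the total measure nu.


Integrate each piece of the Radon-Nikodym derivative:
Step 1: integral_0^2 4.5 dx = 4.5*(2-0) = 4.5*2 = 9
Step 2: integral_2^6 5.9 dx = 5.9*(6-2) = 5.9*4 = 23.6
Total: 9 + 23.6 = 32.6


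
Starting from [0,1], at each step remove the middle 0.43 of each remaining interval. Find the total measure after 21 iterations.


Step 1: At each step, fraction remaining = 1 - 0.43 = 0.57
Step 2: After 21 steps, measure = (0.57)^21
Result = 7.470884e-06


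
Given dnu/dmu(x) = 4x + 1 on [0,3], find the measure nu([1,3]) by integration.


nu(A) = integral_A (dnu/dmu) dmu = integral_1^3 (4x + 1) dx
Step 1: Antiderivative F(x) = (4/2)x^2 + 1x
Step 2: F(3) = (4/2)*3^2 + 1*3 = 18 + 3 = 21
Step 3: F(1) = (4/2)*1^2 + 1*1 = 2 + 1 = 3
Step 4: nu([1,3]) = F(3) - F(1) = 21 - 3 = 18


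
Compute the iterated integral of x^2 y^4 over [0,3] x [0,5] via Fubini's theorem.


By Fubini's theorem, the double integral factors as a product of single integrals:
Step 1: integral_0^3 x^2 dx = [x^3/3] from 0 to 3
     = 3^3/3 = 9
Step 2: integral_0^5 y^4 dy = [y^5/5] from 0 to 5
     = 5^5/5 = 625
Step 3: Double integral = 9 * 625 = 5625


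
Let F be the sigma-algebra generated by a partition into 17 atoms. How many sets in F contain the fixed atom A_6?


Each element of F is a union of some subset S of the 17 atoms.
The element contains A_6 iff A_6 is in S.
So we count subsets S of {A_1,...,A_17} with A_6 in S: choose freely among the other 16 atoms.
Count = 2^(17-1) = 2^16 = 65536.


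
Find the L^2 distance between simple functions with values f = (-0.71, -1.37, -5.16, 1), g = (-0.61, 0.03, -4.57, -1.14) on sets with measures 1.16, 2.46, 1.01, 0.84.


Step 1: Compute differences f_i - g_i:
  -0.71 - -0.61 = -0.1
  -1.37 - 0.03 = -1.4
  -5.16 - -4.57 = -0.59
  1 - -1.14 = 2.14
Step 2: Compute |diff|^2 * measure for each set:
  |-0.1|^2 * 1.16 = 0.01 * 1.16 = 0.0116
  |-1.4|^2 * 2.46 = 1.96 * 2.46 = 4.8216
  |-0.59|^2 * 1.01 = 0.3481 * 1.01 = 0.351581
  |2.14|^2 * 0.84 = 4.5796 * 0.84 = 3.846864
Step 3: Sum = 9.031645
Step 4: ||f-g||_2 = (9.031645)^(1/2) = 3.00527


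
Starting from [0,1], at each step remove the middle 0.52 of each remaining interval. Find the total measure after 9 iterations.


Step 1: At each step, fraction remaining = 1 - 0.52 = 0.48
Step 2: After 9 steps, measure = (0.48)^9
Result = 0.001353


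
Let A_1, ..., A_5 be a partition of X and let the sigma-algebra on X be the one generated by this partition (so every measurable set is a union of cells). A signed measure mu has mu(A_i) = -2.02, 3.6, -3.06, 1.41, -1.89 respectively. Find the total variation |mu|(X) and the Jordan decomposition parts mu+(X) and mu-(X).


Step 1: Every measurable set is a union of atoms (the cells / points), so a Hahn decomposition is
  obtained by grouping atoms by sign: P = union of atoms with mu > 0, N = union of the remaining atoms.
  Atoms in P (indices): 2, 4;  atoms in N (indices): 1, 3, 5
  Positive values: 3.6, 1.41
  Negative values: -2.02, -3.06, -1.89
Step 2: mu+(X) = mu(P) = sum of positive atom values = 5.01
Step 3: mu-(X) = -mu(N) = sum of |negative atom values| = 6.97
Step 4: |mu|(X) = mu+(X) + mu-(X) = 5.01 + 6.97 = 11.98


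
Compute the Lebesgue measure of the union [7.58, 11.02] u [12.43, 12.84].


For pairwise disjoint intervals, m(union) = sum of lengths.
= (11.02 - 7.58) + (12.84 - 12.43)
= 3.44 + 0.41
= 3.85


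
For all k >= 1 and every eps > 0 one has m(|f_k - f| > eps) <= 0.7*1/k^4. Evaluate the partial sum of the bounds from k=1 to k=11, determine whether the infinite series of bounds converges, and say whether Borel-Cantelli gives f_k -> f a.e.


Step 1: List the terms 0.7*1/k^4 for k = 1 to 11:
  k=1: 0.7
  k=2: 0.04375
  k=3: 0.008642
  k=4: 0.002734
  k=5: 0.00112
  k=6: 5.401235e-04
  k=7: 2.915452e-04
  k=8: 1.708984e-04
  k=9: 1.066911e-04
  k=10: 7.000000e-05
  k=11: 4.781094e-05
Step 2: Partial sum = 0.7 + 0.04375 + 0.008642 + 0.002734 + 0.00112 + 5.401235e-04 + 2.915452e-04 + 1.708984e-04 + 1.066911e-04 + 7.000000e-05 + 4.781094e-05
     = 0.757473
Step 3: The full series sum_(k>=1) 0.7*1/k^4 converges (p-series with p = 4 > 1; a constant multiple of a convergent series converges).
Step 4: Fix eps > 0. Since sum_k m(|f_k - f| > eps) < infinity, the Borel-Cantelli lemma gives
        m(limsup_k {|f_k - f| > eps}) = 0, i.e. for a.e. x, |f_k(x) - f(x)| <= eps for all large k.
        Applying this with eps = 1/j for j = 1, 2, ... and intersecting the countably many full-measure sets,
        for a.e. x we get limsup_k |f_k(x) - f(x)| <= 1/j for every j, hence f_k -> f almost everywhere.
Conclusion: series converges; Borel-Cantelli yields f_k -> f a.e.


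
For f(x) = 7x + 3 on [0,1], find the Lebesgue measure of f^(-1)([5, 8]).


f^(-1)([5, 8]) = {x : 5 <= 7x + 3 <= 8}
Solving: (5 - 3)/7 <= x <= (8 - 3)/7
= [0.285714, 0.714286]
Intersecting with [0,1]: [0.285714, 0.714286]
Measure = 0.714286 - 0.285714 = 0.428571


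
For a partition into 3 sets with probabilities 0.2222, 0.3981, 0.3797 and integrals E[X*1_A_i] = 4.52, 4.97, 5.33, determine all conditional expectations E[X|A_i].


For each cell A_i: E[X|A_i] = E[X*1_A_i] / P(A_i)
Step 1: E[X|A_1] = 4.52 / 0.2222 = 20.342034
Step 2: E[X|A_2] = 4.97 / 0.3981 = 12.4843
Step 3: E[X|A_3] = 5.33 / 0.3797 = 14.037398
Verification: E[X] = sum E[X*1_A_i] = 4.52 + 4.97 + 5.33 = 14.82


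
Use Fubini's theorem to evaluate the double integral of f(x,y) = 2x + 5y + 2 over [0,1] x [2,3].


By Fubini, integrate in x first, then y.
Step 1: Fix y, integrate over x in [0,1]:
  integral(2x + 5y + 2, x=0..1)
  = 2*(1^2 - 0^2)/2 + (5y + 2)*(1 - 0)
  = 1 + (5y + 2)*1
  = 1 + 5y + 2
  = 3 + 5y
Step 2: Integrate over y in [2,3]:
  integral(3 + 5y, y=2..3)
  = 3*1 + 5*(3^2 - 2^2)/2
  = 3 + 12.5
  = 15.5


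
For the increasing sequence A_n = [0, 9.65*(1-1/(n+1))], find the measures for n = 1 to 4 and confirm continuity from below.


By continuity of measure from below: if A_n increases to A, then m(A_n) -> m(A).
Here A = [0, 9.65], so m(A) = 9.65
Step 1: a_1 = 9.65*(1 - 1/2) = 4.825, m(A_1) = 4.825
Step 2: a_2 = 9.65*(1 - 1/3) = 6.4333, m(A_2) = 6.4333
Step 3: a_3 = 9.65*(1 - 1/4) = 7.2375, m(A_3) = 7.2375
Step 4: a_4 = 9.65*(1 - 1/5) = 7.72, m(A_4) = 7.72
Limit: m(A_n) -> m([0,9.65]) = 9.65


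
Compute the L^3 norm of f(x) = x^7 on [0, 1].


Step 1: ||f||_3 = (integral_0^1 |x^7|^3 dx)^(1/3)
     = (integral_0^1 x^21 dx)^(1/3)
Step 2: integral_0^1 x^21 dx = [x^22/(22)] from 0 to 1 = 1^22/22
     = 1/22 = 0.045455
Step 3: ||f||_3 = (0.045455)^(1/3) = 0.356883


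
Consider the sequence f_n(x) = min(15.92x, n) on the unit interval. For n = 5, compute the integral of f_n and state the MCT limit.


f(x) = 15.92x on [0,1]; f_n(x) = min(15.92x, n). At n = 5:
Step 1: f(x) reaches 5 at x = 5/15.92 = 0.31407
Step 2: integral(f_5) = integral(15.92x, 0, 0.31407) + integral(5, 0.31407, 1)
       = 15.92*0.31407^2/2 + 5*(1 - 0.31407)
       = 0.785176 + 3.429648
       = 4.214824
Step 3: As n -> infinity, f_n increases to f, so by MCT integral(f_n) -> integral(f) = 15.92/2 = 7.96.
Convergence: integral(f_5) = 4.214824 -> 7.96 as n -> infinity


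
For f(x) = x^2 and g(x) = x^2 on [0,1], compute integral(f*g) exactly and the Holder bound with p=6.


Step 1: Exact integral of f*g = integral(x^4, 0, 1) = 1/5
     = 0.2
Step 2: Holder bound with p=6, q=1.2:
  ||f||_p = (integral x^12 dx)^(1/6) = (1/13)^(1/6) = 0.652143
  ||g||_q = (integral x^2.4 dx)^(1/1.2) = (1/3.4)^(1/1.2) = 0.360662
Step 3: Holder bound = ||f||_p * ||g||_q = 0.652143 * 0.360662 = 0.235203
Verification: 0.2 <= 0.235203 (Holder holds)


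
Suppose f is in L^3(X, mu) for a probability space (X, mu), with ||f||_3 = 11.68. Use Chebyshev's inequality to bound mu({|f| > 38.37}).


Chebyshev/Markov inequality: mu(|f| > eps) <= (||f||_p / eps)^p
Step 1: ||f||_3 / eps = 11.68 / 38.37 = 0.304404
Step 2: Raise to power p = 3:
  (0.304404)^3 = 0.028207
Step 3: Therefore mu(|f| > 38.37) <= 0.028207


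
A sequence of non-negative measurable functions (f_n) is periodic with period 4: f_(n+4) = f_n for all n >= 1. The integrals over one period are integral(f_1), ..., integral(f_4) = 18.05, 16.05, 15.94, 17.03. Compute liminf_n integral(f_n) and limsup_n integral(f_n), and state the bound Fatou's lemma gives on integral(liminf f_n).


The sequence (integral(f_n)) is periodic with period 4, repeating the values 18.05, 16.05, 15.94, 17.03 indefinitely.
Step 1: For a periodic sequence, every tail (a_m, a_(m+1), ...) contains all 4 period values infinitely often.
Step 2: Hence inf of every tail = min of the period values = min(18.05, 16.05, 15.94, 17.03) = 15.94.
        liminf_n integral(f_n) = sup over m of (inf of tail from m) = 15.94.
Step 3: Similarly sup of every tail = max of the period values = 18.05.
        limsup_n integral(f_n) = 18.05.
Step 4: Fatou's lemma: integral(liminf_n f_n) <= liminf_n integral(f_n) = 15.94.
        So the integral of the pointwise liminf is at most 15.94.


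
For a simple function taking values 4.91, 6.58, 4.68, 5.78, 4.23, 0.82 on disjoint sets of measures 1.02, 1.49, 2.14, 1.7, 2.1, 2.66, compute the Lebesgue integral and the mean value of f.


Step 1: Integral = sum(value_i * measure_i)
= 4.91*1.02 + 6.58*1.49 + 4.68*2.14 + 5.78*1.7 + 4.23*2.1 + 0.82*2.66
= 5.0082 + 9.8042 + 10.0152 + 9.826 + 8.883 + 2.1812
= 45.7178
Step 2: Total measure of domain = 1.02 + 1.49 + 2.14 + 1.7 + 2.1 + 2.66 = 11.11
Step 3: Average value = 45.7178 / 11.11 = 4.115014


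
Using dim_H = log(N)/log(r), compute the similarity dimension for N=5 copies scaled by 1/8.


For a self-similar set with N copies scaled by 1/r:
dim_H = log(N)/log(r) = log(5)/log(8)
= 1.609438/2.079442
= 0.773976


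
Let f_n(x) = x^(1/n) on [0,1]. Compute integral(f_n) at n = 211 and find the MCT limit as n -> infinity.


At n = 211: f_211(x) = x^(1/211).
Step 1: integral(x^(1/211), 0, 1) = [x^(1/211+1) / (1/211+1)] from 0 to 1
     = 1 / (1/211 + 1) = 1 / ((211+1)/211) = 211/(211+1)
     = 211/212 = 0.995283
Step 2: As n -> infinity, f_n(x) = x^(1/n) -> 1 for x in (0,1], and f_n is increasing in n.
By MCT, lim_n integral(f_n) = integral(lim_n f_n) = integral(1, 0, 1) = 1.
Step 3: Verify convergence: 211/212 = 0.995283 -> 1


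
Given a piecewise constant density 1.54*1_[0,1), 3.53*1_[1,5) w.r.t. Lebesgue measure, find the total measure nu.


Integrate each piece of the Radon-Nikodym derivative:
Step 1: integral_0^1 1.54 dx = 1.54*(1-0) = 1.54*1 = 1.54
Step 2: integral_1^5 3.53 dx = 3.53*(5-1) = 3.53*4 = 14.12
Total: 1.54 + 14.12 = 15.66


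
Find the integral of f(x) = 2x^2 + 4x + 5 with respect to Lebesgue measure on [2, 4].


The Lebesgue integral of a Riemann-integrable function agrees with the Riemann integral.
Antiderivative F(x) = (2/3)x^3 + (4/2)x^2 + 5x
F(4) = (2/3)*4^3 + (4/2)*4^2 + 5*4
     = (2/3)*64 + (4/2)*16 + 5*4
     = 42.666667 + 32 + 20
     = 94.666667
F(2) = 23.333333
Integral = F(4) - F(2) = 94.666667 - 23.333333 = 71.333333


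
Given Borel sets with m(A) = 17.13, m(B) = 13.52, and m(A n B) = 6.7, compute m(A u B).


By inclusion-exclusion: m(A u B) = m(A) + m(B) - m(A n B)
= 17.13 + 13.52 - 6.7
= 23.95


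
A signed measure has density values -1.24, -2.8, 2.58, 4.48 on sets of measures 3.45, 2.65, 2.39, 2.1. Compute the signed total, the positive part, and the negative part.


Step 1: Compute signed measure on each set:
  Set 1: -1.24 * 3.45 = -4.278
  Set 2: -2.8 * 2.65 = -7.42
  Set 3: 2.58 * 2.39 = 6.1662
  Set 4: 4.48 * 2.1 = 9.408
Step 2: Total signed measure = (-4.278) + (-7.42) + (6.1662) + (9.408)
     = 3.8762
Step 3: Positive part mu+(X) = sum of positive contributions = 15.5742
Step 4: Negative part mu-(X) = |sum of negative contributions| = 11.698


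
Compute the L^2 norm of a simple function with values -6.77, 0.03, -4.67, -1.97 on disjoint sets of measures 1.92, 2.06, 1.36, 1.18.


Step 1: Compute |f_i|^2 for each value:
  |-6.77|^2 = 45.8329
  |0.03|^2 = 9.000000e-04
  |-4.67|^2 = 21.8089
  |-1.97|^2 = 3.8809
Step 2: Multiply by measures and sum:
  45.8329 * 1.92 = 87.999168
  9.000000e-04 * 2.06 = 0.001854
  21.8089 * 1.36 = 29.660104
  3.8809 * 1.18 = 4.579462
Sum = 87.999168 + 0.001854 + 29.660104 + 4.579462 = 122.240588
Step 3: Take the p-th root:
||f||_2 = (122.240588)^(1/2) = 11.056247


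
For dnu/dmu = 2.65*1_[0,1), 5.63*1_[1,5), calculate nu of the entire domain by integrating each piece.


Integrate each piece of the Radon-Nikodym derivative:
Step 1: integral_0^1 2.65 dx = 2.65*(1-0) = 2.65*1 = 2.65
Step 2: integral_1^5 5.63 dx = 5.63*(5-1) = 5.63*4 = 22.52
Total: 2.65 + 22.52 = 25.17


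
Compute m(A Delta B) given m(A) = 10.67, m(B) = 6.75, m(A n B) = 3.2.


m(A Delta B) = m(A) + m(B) - 2*m(A n B)
= 10.67 + 6.75 - 2*3.2
= 10.67 + 6.75 - 6.4
= 11.02


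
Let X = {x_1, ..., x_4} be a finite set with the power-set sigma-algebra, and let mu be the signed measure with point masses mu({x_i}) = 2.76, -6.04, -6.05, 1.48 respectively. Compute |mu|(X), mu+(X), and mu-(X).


Step 1: Every measurable set is a union of atoms (the cells / points), so a Hahn decomposition is
  obtained by grouping atoms by sign: P = union of atoms with mu > 0, N = union of the remaining atoms.
  Atoms in P (indices): 1, 4;  atoms in N (indices): 2, 3
  Positive values: 2.76, 1.48
  Negative values: -6.04, -6.05
Step 2: mu+(X) = mu(P) = sum of positive atom values = 4.24
Step 3: mu-(X) = -mu(N) = sum of |negative atom values| = 12.09
Step 4: |mu|(X) = mu+(X) + mu-(X) = 4.24 + 12.09 = 16.33


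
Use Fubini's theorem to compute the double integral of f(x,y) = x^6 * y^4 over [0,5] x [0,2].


By Fubini's theorem, the double integral factors as a product of single integrals:
Step 1: integral_0^5 x^6 dx = [x^7/7] from 0 to 5
     = 5^7/7 = 11160.714286
Step 2: integral_0^2 y^4 dy = [y^5/5] from 0 to 2
     = 2^5/5 = 6.4
Step 3: Double integral = 11160.714286 * 6.4 = 71428.571429


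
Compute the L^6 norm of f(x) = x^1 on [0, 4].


Step 1: ||f||_6 = (integral_0^4 |x^1|^6 dx)^(1/6)
     = (integral_0^4 x^6 dx)^(1/6)
Step 2: integral_0^4 x^6 dx = [x^7/(7)] from 0 to 4 = 4^7/7
     = 16384/7 = 2340.571429
Step 3: ||f||_6 = (2340.571429)^(1/6) = 3.643793


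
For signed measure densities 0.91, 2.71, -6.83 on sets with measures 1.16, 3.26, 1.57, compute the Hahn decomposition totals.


Step 1: Compute signed measure on each set:
  Set 1: 0.91 * 1.16 = 1.0556
  Set 2: 2.71 * 3.26 = 8.8346
  Set 3: -6.83 * 1.57 = -10.7231
Step 2: Total signed measure = (1.0556) + (8.8346) + (-10.7231)
     = -0.8329
Step 3: Positive part mu+(X) = sum of positive contributions = 9.8902
Step 4: Negative part mu-(X) = |sum of negative contributions| = 10.7231


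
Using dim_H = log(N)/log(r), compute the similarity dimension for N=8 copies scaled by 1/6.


For a self-similar set with N copies scaled by 1/r:
dim_H = log(N)/log(r) = log(8)/log(6)
= 2.079442/1.791759
= 1.160558


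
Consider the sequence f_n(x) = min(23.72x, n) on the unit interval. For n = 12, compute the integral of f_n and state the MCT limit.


f(x) = 23.72x on [0,1]; f_n(x) = min(23.72x, n). At n = 12:
Step 1: f(x) reaches 12 at x = 12/23.72 = 0.505902
Step 2: integral(f_12) = integral(23.72x, 0, 0.505902) + integral(12, 0.505902, 1)
       = 23.72*0.505902^2/2 + 12*(1 - 0.505902)
       = 3.035413 + 5.929174
       = 8.964587
Step 3: As n -> infinity, f_n increases to f, so by MCT integral(f_n) -> integral(f) = 23.72/2 = 11.86.
Convergence: integral(f_12) = 8.964587 -> 11.86 as n -> infinity


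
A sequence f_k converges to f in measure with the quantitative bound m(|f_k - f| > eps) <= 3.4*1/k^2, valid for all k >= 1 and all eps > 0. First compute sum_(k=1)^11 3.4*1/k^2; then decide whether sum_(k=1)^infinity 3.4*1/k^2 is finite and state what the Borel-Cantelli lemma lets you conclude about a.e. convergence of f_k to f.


Step 1: List the terms 3.4*1/k^2 for k = 1 to 11:
  k=1: 3.4
  k=2: 0.85
  k=3: 0.377778
  k=4: 0.2125
  k=5: 0.136
  k=6: 0.094444
  k=7: 0.069388
  k=8: 0.053125
  k=9: 0.041975
  k=10: 0.034
  k=11: 0.028099
Step 2: Partial sum = 3.4 + 0.85 + 0.377778 + 0.2125 + 0.136 + 0.094444 + 0.069388 + 0.053125 + 0.041975 + 0.034 + 0.028099
     = 5.297309
Step 3: The full series sum_(k>=1) 3.4*1/k^2 converges (p-series with p = 2 > 1; a constant multiple of a convergent series converges).
Step 4: Fix eps > 0. Since sum_k m(|f_k - f| > eps) < infinity, the Borel-Cantelli lemma gives
        m(limsup_k {|f_k - f| > eps}) = 0, i.e. for a.e. x, |f_k(x) - f(x)| <= eps for all large k.
        Applying this with eps = 1/j for j = 1, 2, ... and intersecting the countably many full-measure sets,
        for a.e. x we get limsup_k |f_k(x) - f(x)| <= 1/j for every j, hence f_k -> f almost everywhere.
Conclusion: series converges; Borel-Cantelli yields f_k -> f a.e.


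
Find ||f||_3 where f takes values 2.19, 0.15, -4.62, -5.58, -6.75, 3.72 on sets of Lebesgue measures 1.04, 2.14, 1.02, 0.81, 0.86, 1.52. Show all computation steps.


Step 1: Compute |f_i|^3 for each value:
  |2.19|^3 = 10.503459
  |0.15|^3 = 0.003375
  |-4.62|^3 = 98.611128
  |-5.58|^3 = 173.741112
  |-6.75|^3 = 307.546875
  |3.72|^3 = 51.478848
Step 2: Multiply by measures and sum:
  10.503459 * 1.04 = 10.923597
  0.003375 * 2.14 = 0.007222
  98.611128 * 1.02 = 100.583351
  173.741112 * 0.81 = 140.730301
  307.546875 * 0.86 = 264.490313
  51.478848 * 1.52 = 78.247849
Sum = 10.923597 + 0.007222 + 100.583351 + 140.730301 + 264.490313 + 78.247849 = 594.982633
Step 3: Take the p-th root:
||f||_3 = (594.982633)^(1/3) = 8.410751


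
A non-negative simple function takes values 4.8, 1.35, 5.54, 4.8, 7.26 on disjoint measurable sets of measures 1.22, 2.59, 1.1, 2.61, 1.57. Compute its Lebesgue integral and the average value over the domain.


Step 1: Integral = sum(value_i * measure_i)
= 4.8*1.22 + 1.35*2.59 + 5.54*1.1 + 4.8*2.61 + 7.26*1.57
= 5.856 + 3.4965 + 6.094 + 12.528 + 11.3982
= 39.3727
Step 2: Total measure of domain = 1.22 + 2.59 + 1.1 + 2.61 + 1.57 = 9.09
Step 3: Average value = 39.3727 / 9.09 = 4.33143


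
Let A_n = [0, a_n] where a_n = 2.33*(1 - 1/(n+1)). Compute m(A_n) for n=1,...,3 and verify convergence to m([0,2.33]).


By continuity of measure from below: if A_n increases to A, then m(A_n) -> m(A).
Here A = [0, 2.33], so m(A) = 2.33
Step 1: a_1 = 2.33*(1 - 1/2) = 1.165, m(A_1) = 1.165
Step 2: a_2 = 2.33*(1 - 1/3) = 1.5533, m(A_2) = 1.5533
Step 3: a_3 = 2.33*(1 - 1/4) = 1.7475, m(A_3) = 1.7475
Limit: m(A_n) -> m([0,2.33]) = 2.33


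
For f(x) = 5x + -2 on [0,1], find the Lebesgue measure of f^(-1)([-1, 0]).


f^(-1)([-1, 0]) = {x : -1 <= 5x + -2 <= 0}
Solving: (-1 - -2)/5 <= x <= (0 - -2)/5
= [0.2, 0.4]
Intersecting with [0,1]: [0.2, 0.4]
Measure = 0.4 - 0.2 = 0.2


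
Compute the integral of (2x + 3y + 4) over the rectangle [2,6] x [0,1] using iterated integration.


By Fubini, integrate in x first, then y.
Step 1: Fix y, integrate over x in [2,6]:
  integral(2x + 3y + 4, x=2..6)
  = 2*(6^2 - 2^2)/2 + (3y + 4)*(6 - 2)
  = 32 + (3y + 4)*4
  = 32 + 12y + 16
  = 48 + 12y
Step 2: Integrate over y in [0,1]:
  integral(48 + 12y, y=0..1)
  = 48*1 + 12*(1^2 - 0^2)/2
  = 48 + 6
  = 54


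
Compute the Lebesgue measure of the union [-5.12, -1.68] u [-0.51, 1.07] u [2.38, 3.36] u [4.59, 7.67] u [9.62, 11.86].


For pairwise disjoint intervals, m(union) = sum of lengths.
= (-1.68 - -5.12) + (1.07 - -0.51) + (3.36 - 2.38) + (7.67 - 4.59) + (11.86 - 9.62)
= 3.44 + 1.58 + 0.98 + 3.08 + 2.24
= 11.32


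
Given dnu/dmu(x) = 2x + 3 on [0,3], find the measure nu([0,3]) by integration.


nu(A) = integral_A (dnu/dmu) dmu = integral_0^3 (2x + 3) dx
Step 1: Antiderivative F(x) = (2/2)x^2 + 3x
Step 2: F(3) = (2/2)*3^2 + 3*3 = 9 + 9 = 18
Step 3: F(0) = (2/2)*0^2 + 3*0 = 0.0 + 0 = 0.0
Step 4: nu([0,3]) = F(3) - F(0) = 18 - 0.0 = 18


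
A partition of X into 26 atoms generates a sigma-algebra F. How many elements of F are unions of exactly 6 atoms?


Each element of F is a union of some subset of the 26 atoms.
Elements that are unions of exactly 6 atoms correspond to 6-element subsets of the 26 atoms.
Count = C(26, 6) = 26! / (6! * 20!) = 230230.


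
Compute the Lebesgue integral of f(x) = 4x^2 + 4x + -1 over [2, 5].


The Lebesgue integral of a Riemann-integrable function agrees with the Riemann integral.
Antiderivative F(x) = (4/3)x^3 + (4/2)x^2 + -1x
F(5) = (4/3)*5^3 + (4/2)*5^2 + -1*5
     = (4/3)*125 + (4/2)*25 + -1*5
     = 166.666667 + 50 + -5
     = 211.666667
F(2) = 16.666667
Integral = F(5) - F(2) = 211.666667 - 16.666667 = 195


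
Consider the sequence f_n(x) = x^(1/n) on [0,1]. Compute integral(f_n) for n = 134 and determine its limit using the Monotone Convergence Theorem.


At n = 134: f_134(x) = x^(1/134).
Step 1: integral(x^(1/134), 0, 1) = [x^(1/134+1) / (1/134+1)] from 0 to 1
     = 1 / (1/134 + 1) = 1 / ((134+1)/134) = 134/(134+1)
     = 134/135 = 0.992593
Step 2: As n -> infinity, f_n(x) = x^(1/n) -> 1 for x in (0,1], and f_n is increasing in n.
By MCT, lim_n integral(f_n) = integral(lim_n f_n) = integral(1, 0, 1) = 1.
Step 3: Verify convergence: 134/135 = 0.992593 -> 1


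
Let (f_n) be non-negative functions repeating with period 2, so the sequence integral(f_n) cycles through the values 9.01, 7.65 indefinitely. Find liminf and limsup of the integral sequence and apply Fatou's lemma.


The sequence (integral(f_n)) is periodic with period 2, repeating the values 9.01, 7.65 indefinitely.
Step 1: For a periodic sequence, every tail (a_m, a_(m+1), ...) contains all 2 period values infinitely often.
Step 2: Hence inf of every tail = min of the period values = min(9.01, 7.65) = 7.65.
        liminf_n integral(f_n) = sup over m of (inf of tail from m) = 7.65.
Step 3: Similarly sup of every tail = max of the period values = 9.01.
        limsup_n integral(f_n) = 9.01.
Step 4: Fatou's lemma: integral(liminf_n f_n) <= liminf_n integral(f_n) = 7.65.
        So the integral of the pointwise liminf is at most 7.65.


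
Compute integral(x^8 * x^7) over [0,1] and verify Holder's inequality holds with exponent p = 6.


Step 1: Exact integral of f*g = integral(x^15, 0, 1) = 1/16
     = 0.0625
Step 2: Holder bound with p=6, q=1.2:
  ||f||_p = (integral x^48 dx)^(1/6) = (1/49)^(1/6) = 0.522758
  ||g||_q = (integral x^8.4 dx)^(1/1.2) = (1/9.4)^(1/1.2) = 0.154547
Step 3: Holder bound = ||f||_p * ||g||_q = 0.522758 * 0.154547 = 0.080791
Verification: 0.0625 <= 0.080791 (Holder holds)
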